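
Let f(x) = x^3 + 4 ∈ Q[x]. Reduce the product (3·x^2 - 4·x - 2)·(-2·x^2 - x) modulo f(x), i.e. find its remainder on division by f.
First multiply in Q[x] without reducing: a · b = -6·x^4 + 5·x^3 + 8·x^2 + 2·x. Now divide by f(x) = x^3 + 4, eliminating the leading term at each step:
  leading term -6·x^4: subtract (-6·x)·f(x) = -6·x^4 - 24·x, leaving 5·x^3 + 8·x^2 + 26·x
  leading term 5·x^3: subtract (5)·f(x) = 5·x^3 + 20, leaving 8·x^2 + 26·x - 20
The degree is now < 3, so this is the remainder. Hence a · b ≡ 8·x^2 + 26·x - 20 in Q[x]/(f).

Final answer: a · b ≡ 8·x^2 + 26·x - 20 (mod f(x))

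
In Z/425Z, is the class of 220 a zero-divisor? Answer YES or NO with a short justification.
gcd(220, 425) = 5 > 1, so 220 is not a unit in Z/425Z. In Z/nZ every nonzero non-unit is a zero-divisor: explicitly, take b = 425/gcd = 85 ≠ 0 (mod 425); then 220·85 = 18700 = 44·425, i.e. 220·85 ≡ 0 (mod 425). So 220 is a zero-divisor.

Final answer: YES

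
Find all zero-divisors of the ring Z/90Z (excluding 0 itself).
nonzero zero-divisors of Z/90Z = {2, 3, 4, 5, 6, 8, 9, 10, 12, 14, 15, 16, 18, 20, 21, 22, 24, 25, 26, 27, 28, 30, 32, 33, 34, 35, 36, 38, 39, 40, 42, 44, 45, 46, 48, 50, 51, 52, 54, 55, 56, 57, 58, 60, 62, 63, 64, 65, 66, 68, 69, 70, 72, 74, 75, 76, 78, 80, 81, 82, 84, 85, 86, 87, 88}

An element a ∈ Z/90Z (with a ≠ 0) is a zero-divisor iff gcd(a, 90) > 1 (because a is a unit precisely when gcd(a, n) = 1, and in Z/nZ every nonzero, non-unit element is a zero-divisor). Scan a = 1, ..., 89 and keep those with gcd(a, 90) > 1:
  gcd(2, 90) = 2, gcd(3, 90) = 3, gcd(4, 90) = 2, gcd(5, 90) = 5, gcd(6, 90) = 6, gcd(8, 90) = 2, gcd(9, 90) = 9, gcd(10, 90) = 10, gcd(12, 90) = 6, gcd(14, 90) = 2, gcd(15, 90) = 15, gcd(16, 90) = 2, gcd(18, 90) = 18, gcd(20, 90) = 10, gcd(21, 90) = 3, gcd(22, 90) = 2, gcd(24, 90) = 6, gcd(25, 90) = 5, gcd(26, 90) = 2, gcd(27, 90) = 9, gcd(28, 90) = 2, gcd(30, 90) = 30, gcd(32, 90) = 2, gcd(33, 90) = 3, gcd(34, 90) = 2, gcd(35, 90) = 5, gcd(36, 90) = 18, gcd(38, 90) = 2, gcd(39, 90) = 3, gcd(40, 90) = 10, gcd(42, 90) = 6, gcd(44, 90) = 2, gcd(45, 90) = 45, gcd(46, 90) = 2, gcd(48, 90) = 6, gcd(50, 90) = 10, gcd(51, 90) = 3, gcd(52, 90) = 2, gcd(54, 90) = 18, gcd(55, 90) = 5, gcd(56, 90) = 2, gcd(57, 90) = 3, gcd(58, 90) = 2, gcd(60, 90) = 30, gcd(62, 90) = 2, gcd(63, 90) = 9, gcd(64, 90) = 2, gcd(65, 90) = 5, gcd(66, 90) = 6, gcd(68, 90) = 2, gcd(69, 90) = 3, gcd(70, 90) = 10, gcd(72, 90) = 18, gcd(74, 90) = 2, gcd(75, 90) = 15, gcd(76, 90) = 2, gcd(78, 90) = 6, gcd(80, 90) = 10, gcd(81, 90) = 9, gcd(82, 90) = 2, gcd(84, 90) = 6, gcd(85, 90) = 5, gcd(86, 90) = 2, gcd(87, 90) = 3, gcd(88, 90) = 2.
All other a ∈ {1, ..., 89} have gcd(a, 90) = 1 and are units. So the nonzero zero-divisors are exactly the 65 values of a appearing in this scan.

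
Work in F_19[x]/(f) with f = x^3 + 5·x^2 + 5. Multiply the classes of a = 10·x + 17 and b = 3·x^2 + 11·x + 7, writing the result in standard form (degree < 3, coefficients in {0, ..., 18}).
a · b ≡ 11·x^2 + 10·x + 7 (mod f(x))

Multiply as integer polynomials: a · b = 30·x^3 + 161·x^2 + 257·x + 119. Reducing coefficients mod 19: a · b ≡ 11·x^3 + 9·x^2 + 10·x + 5. Now divide by f(x) = x^3 + 5·x^2 + 5 in F_19[x], eliminating the leading term at each step:
  leading term 11·x^3: subtract (11)·f(x) = 11·x^3 + 17·x^2 + 17, leaving 11·x^2 + 10·x + 7 (coefficients mod 19)
The degree is now < 3, so this is the remainder. Hence a · b ≡ 11·x^2 + 10·x + 7 in F_19[x]/(f).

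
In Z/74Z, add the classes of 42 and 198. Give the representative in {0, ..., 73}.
Reduce the summands first: 198 ≡ 50 (mod 74), so 42 + 198 ≡ 42 + 50 (mod 74). 42 + 50 = 92; 92 = 1·74 + 18, so (42 + 198) mod 74 = 18.

Final answer: 18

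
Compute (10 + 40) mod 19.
12

Reduce the summands first: 40 ≡ 2 (mod 19), so 10 + 40 ≡ 10 + 2 (mod 19). 10 + 2 = 12; 12 = 0·19 + 12, so (10 + 40) mod 19 = 12.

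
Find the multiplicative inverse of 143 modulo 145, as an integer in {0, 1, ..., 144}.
Apply the extended Euclidean algorithm to (145, 143), tracking rows (r, s, t) with s·145 + t·143 = r. Each division r_prev = q·r_cur + r_new produces the new row as (previous row) − q·(current row):
  row A: (145, 1, 0)   [1·145 + 0·143 = 145]
  row B: (143, 0, 1)   [0·145 + 1·143 = 143]
  145 = 1·143 + 2   → row C = row A − 1·row B = (2, 1, −1)   [check: 1·145 − 1·143 = 2]
  143 = 71·2 + 1   → row D = row B − 71·row C = (1, −71, 72)   [check: −71·145 + 72·143 = 1]
  2 = 2·1 + 0   → remainder 0, stop. gcd = 1 (last nonzero row D).
The gcd is 1, so 143 is invertible mod 145. The last nonzero row gives −71·145 + 72·143 = 1, so t = 72. So 143^(−1) ≡ 72 (mod 145). Verify: 143 · 72 = 10296 ≡ 1 (mod 145). ✓

Final answer: 143^(−1) ≡ 72 (mod 145)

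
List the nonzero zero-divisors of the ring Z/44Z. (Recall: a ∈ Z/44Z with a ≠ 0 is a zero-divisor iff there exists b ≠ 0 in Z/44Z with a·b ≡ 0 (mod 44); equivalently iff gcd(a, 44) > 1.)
nonzero zero-divisors of Z/44Z = {2, 4, 6, 8, 10, 11, 12, 14, 16, 18, 20, 22, 24, 26, 28, 30, 32, 33, 34, 36, 38, 40, 42}

An element a ∈ Z/44Z (with a ≠ 0) is a zero-divisor iff gcd(a, 44) > 1 (because a is a unit precisely when gcd(a, n) = 1, and in Z/nZ every nonzero, non-unit element is a zero-divisor). Scan a = 1, ..., 43 and keep those with gcd(a, 44) > 1:
  gcd(2, 44) = 2, gcd(4, 44) = 4, gcd(6, 44) = 2, gcd(8, 44) = 4, gcd(10, 44) = 2, gcd(11, 44) = 11, gcd(12, 44) = 4, gcd(14, 44) = 2, gcd(16, 44) = 4, gcd(18, 44) = 2, gcd(20, 44) = 4, gcd(22, 44) = 22, gcd(24, 44) = 4, gcd(26, 44) = 2, gcd(28, 44) = 4, gcd(30, 44) = 2, gcd(32, 44) = 4, gcd(33, 44) = 11, gcd(34, 44) = 2, gcd(36, 44) = 4, gcd(38, 44) = 2, gcd(40, 44) = 4, gcd(42, 44) = 2.
All other a ∈ {1, ..., 43} have gcd(a, 44) = 1 and are units. So the nonzero zero-divisors are exactly the 23 values of a appearing in this scan.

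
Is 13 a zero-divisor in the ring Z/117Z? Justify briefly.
gcd(13, 117) = 13 > 1, so 13 is not a unit in Z/117Z. In Z/nZ every nonzero non-unit is a zero-divisor: explicitly, take b = 117/gcd = 9 ≠ 0 (mod 117); then 13·9 = 117 = 1·117, i.e. 13·9 ≡ 0 (mod 117). So 13 is a zero-divisor.

Final answer: YES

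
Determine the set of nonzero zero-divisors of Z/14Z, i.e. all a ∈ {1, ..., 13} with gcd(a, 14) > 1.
An element a ∈ Z/14Z (with a ≠ 0) is a zero-divisor iff gcd(a, 14) > 1 (because a is a unit precisely when gcd(a, n) = 1, and in Z/nZ every nonzero, non-unit element is a zero-divisor). Scan a = 1, ..., 13 and keep those with gcd(a, 14) > 1:
  gcd(2, 14) = 2, gcd(4, 14) = 2, gcd(6, 14) = 2, gcd(7, 14) = 7, gcd(8, 14) = 2, gcd(10, 14) = 2, gcd(12, 14) = 2.
All other a ∈ {1, ..., 13} have gcd(a, 14) = 1 and are units. So the nonzero zero-divisors are exactly the 7 values of a appearing in this scan.

Final answer: nonzero zero-divisors of Z/14Z = {2, 4, 6, 7, 8, 10, 12}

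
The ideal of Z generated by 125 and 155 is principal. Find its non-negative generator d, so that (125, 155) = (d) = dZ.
In the PID Z, (a, b) is generated by gcd(a, b). Compute gcd(155, 125) with the extended Euclidean algorithm, tracking rows (r, s, t) with s·155 + t·125 = r:
  row A: (155, 1, 0)   [1·155 + 0·125 = 155]
  row B: (125, 0, 1)   [0·155 + 1·125 = 125]
  155 = 1·125 + 30   → row C = row A − 1·row B = (30, 1, −1)   [check: 1·155 − 1·125 = 30]
  125 = 4·30 + 5   → row D = row B − 4·row C = (5, −4, 5)   [check: −4·155 + 5·125 = 5]
  30 = 6·5 + 0   → remainder 0, stop. gcd = 5 (last nonzero row D).
So gcd(125, 155) = 5, with Bézout identity −4·155 + 5·125 = 5. Containment (⊇): the Bézout identity exhibits 5 as an element of (125, 155), giving (5) ⊆ (125, 155). Containment (⊆): since 5 | 125 and 5 | 155 (125 = 5·25, 155 = 5·31), every Z-linear combination of 125 and 155 is divisible by 5, so (125, 155) ⊆ (5). Therefore (125, 155) = (5), d = 5.

Final answer: (125, 155) = (5); d = 5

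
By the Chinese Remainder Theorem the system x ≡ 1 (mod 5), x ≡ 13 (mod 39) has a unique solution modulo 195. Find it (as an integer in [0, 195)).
The moduli 5, 39 are pairwise coprime, so by the CRT there is a unique solution mod 5·39 = 195.
Solve by successive substitution. Start with x ≡ 1 (mod 5).
  Combine with x ≡ 13 (mod 39): write x = 1 + 5·t and require 1 + 5·t ≡ 13 (mod 39), i.e. 5·t ≡ 13 − 1 ≡ 12 (mod 39). Since 5^(−1) ≡ 8 (mod 39), t ≡ 8·12 ≡ 18 (mod 39). So x ≡ 1 + 5·18 = 91 (mod 195).
Unique solution in [0, 195): x = 91.

Final answer: x ≡ 91 (mod 195); the representative in [0, 195) is 91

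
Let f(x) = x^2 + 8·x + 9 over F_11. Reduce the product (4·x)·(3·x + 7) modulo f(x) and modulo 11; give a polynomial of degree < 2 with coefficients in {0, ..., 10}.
Multiply as integer polynomials: a · b = 12·x^2 + 28·x. Reducing coefficients mod 11: a · b ≡ x^2 + 6·x. Now divide by f(x) = x^2 + 8·x + 9 in F_11[x], eliminating the leading term at each step:
  leading term x^2: subtract (1)·f(x) = x^2 + 8·x + 9, leaving 9·x + 2 (coefficients mod 11)
The degree is now < 2, so this is the remainder. Hence a · b ≡ 9·x + 2 in F_11[x]/(f).

Final answer: a · b ≡ 9·x + 2 (mod f(x))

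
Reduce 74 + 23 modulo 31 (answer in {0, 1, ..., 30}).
Reduce the summands first: 74 ≡ 12 (mod 31), so 74 + 23 ≡ 12 + 23 (mod 31). 12 + 23 = 35; 35 = 1·31 + 4, so (74 + 23) mod 31 = 4.

Final answer: 4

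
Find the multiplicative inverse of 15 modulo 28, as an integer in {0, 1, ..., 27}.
15^(−1) ≡ 15 (mod 28)

Apply the extended Euclidean algorithm to (28, 15), tracking rows (r, s, t) with s·28 + t·15 = r. Each division r_prev = q·r_cur + r_new produces the new row as (previous row) − q·(current row):
  row A: (28, 1, 0)   [1·28 + 0·15 = 28]
  row B: (15, 0, 1)   [0·28 + 1·15 = 15]
  28 = 1·15 + 13   → row C = row A − 1·row B = (13, 1, −1)   [check: 1·28 − 1·15 = 13]
  15 = 1·13 + 2   → row D = row B − 1·row C = (2, −1, 2)   [check: −1·28 + 2·15 = 2]
  13 = 6·2 + 1   → row E = row C − 6·row D = (1, 7, −13)   [check: 7·28 − 13·15 = 1]
  2 = 2·1 + 0   → remainder 0, stop. gcd = 1 (last nonzero row E).
The gcd is 1, so 15 is invertible mod 28. The last nonzero row gives 7·28 − 13·15 = 1, so t = −13. So 15^(−1) ≡ −13 ≡ 15 (mod 28). Verify: 15 · 15 = 225 ≡ 1 (mod 28). ✓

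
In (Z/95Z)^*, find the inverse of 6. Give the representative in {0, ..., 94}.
6^(−1) ≡ 16 (mod 95)

Apply the extended Euclidean algorithm to (95, 6), tracking rows (r, s, t) with s·95 + t·6 = r. Each division r_prev = q·r_cur + r_new produces the new row as (previous row) − q·(current row):
  row A: (95, 1, 0)   [1·95 + 0·6 = 95]
  row B: (6, 0, 1)   [0·95 + 1·6 = 6]
  95 = 15·6 + 5   → row C = row A − 15·row B = (5, 1, −15)   [check: 1·95 − 15·6 = 5]
  6 = 1·5 + 1   → row D = row B − 1·row C = (1, −1, 16)   [check: −1·95 + 16·6 = 1]
  5 = 5·1 + 0   → remainder 0, stop. gcd = 1 (last nonzero row D).
The gcd is 1, so 6 is invertible mod 95. The last nonzero row gives −1·95 + 16·6 = 1, so t = 16. So 6^(−1) ≡ 16 (mod 95). Verify: 6 · 16 = 96 ≡ 1 (mod 95). ✓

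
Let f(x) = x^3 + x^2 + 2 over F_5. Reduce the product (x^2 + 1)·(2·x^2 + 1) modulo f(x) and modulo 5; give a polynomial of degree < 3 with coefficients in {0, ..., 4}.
a · b ≡ x (mod f(x))

Multiply as integer polynomials: a · b = 2·x^4 + 3·x^2 + 1. Reducing coefficients mod 5: a · b ≡ 2·x^4 + 3·x^2 + 1. Now divide by f(x) = x^3 + x^2 + 2 in F_5[x], eliminating the leading term at each step:
  leading term 2·x^4: subtract (2·x)·f(x) = 2·x^4 + 2·x^3 + 4·x, leaving 3·x^3 + 3·x^2 + x + 1 (coefficients mod 5)
  leading term 3·x^3: subtract (3)·f(x) = 3·x^3 + 3·x^2 + 1, leaving x (coefficients mod 5)
The degree is now < 3, so this is the remainder. Hence a · b ≡ x in F_5[x]/(f).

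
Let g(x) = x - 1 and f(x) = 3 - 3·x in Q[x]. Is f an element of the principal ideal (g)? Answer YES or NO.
In Q[x] the ideal (g) consists of all multiples of g, so f ∈ (g) iff g | f, i.e. iff the remainder of f on division by g is 0. Divide f by g (g is monic, so eliminate the leading term of the running remainder at each step):
  leading term -3·x: subtract (-3)·g(x) = 3 - 3·x, leaving 0
The remainder is 0, so f(x) = g(x) · h(x) with h(x) = -3. Hence g | f, i.e. f ∈ (g).

Final answer: YES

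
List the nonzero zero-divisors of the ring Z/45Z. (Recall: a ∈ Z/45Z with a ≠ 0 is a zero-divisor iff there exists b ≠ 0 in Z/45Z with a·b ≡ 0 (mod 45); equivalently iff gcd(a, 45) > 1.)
An element a ∈ Z/45Z (with a ≠ 0) is a zero-divisor iff gcd(a, 45) > 1 (because a is a unit precisely when gcd(a, n) = 1, and in Z/nZ every nonzero, non-unit element is a zero-divisor). Scan a = 1, ..., 44 and keep those with gcd(a, 45) > 1:
  gcd(3, 45) = 3, gcd(5, 45) = 5, gcd(6, 45) = 3, gcd(9, 45) = 9, gcd(10, 45) = 5, gcd(12, 45) = 3, gcd(15, 45) = 15, gcd(18, 45) = 9, gcd(20, 45) = 5, gcd(21, 45) = 3, gcd(24, 45) = 3, gcd(25, 45) = 5, gcd(27, 45) = 9, gcd(30, 45) = 15, gcd(33, 45) = 3, gcd(35, 45) = 5, gcd(36, 45) = 9, gcd(39, 45) = 3, gcd(40, 45) = 5, gcd(42, 45) = 3.
All other a ∈ {1, ..., 44} have gcd(a, 45) = 1 and are units. So the nonzero zero-divisors are exactly the 20 values of a appearing in this scan.

Final answer: nonzero zero-divisors of Z/45Z = {3, 5, 6, 9, 10, 12, 15, 18, 20, 21, 24, 25, 27, 30, 33, 35, 36, 39, 40, 42}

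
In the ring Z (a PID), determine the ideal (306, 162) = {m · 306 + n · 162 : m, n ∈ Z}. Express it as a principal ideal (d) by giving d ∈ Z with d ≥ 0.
In the PID Z, (a, b) is generated by gcd(a, b). Compute gcd(306, 162) with the extended Euclidean algorithm, tracking rows (r, s, t) with s·306 + t·162 = r:
  row A: (306, 1, 0)   [1·306 + 0·162 = 306]
  row B: (162, 0, 1)   [0·306 + 1·162 = 162]
  306 = 1·162 + 144   → row C = row A − 1·row B = (144, 1, −1)   [check: 1·306 − 1·162 = 144]
  162 = 1·144 + 18   → row D = row B − 1·row C = (18, −1, 2)   [check: −1·306 + 2·162 = 18]
  144 = 8·18 + 0   → remainder 0, stop. gcd = 18 (last nonzero row D).
So gcd(306, 162) = 18, with Bézout identity −1·306 + 2·162 = 18. Containment (⊇): the Bézout identity exhibits 18 as an element of (306, 162), giving (18) ⊆ (306, 162). Containment (⊆): since 18 | 306 and 18 | 162 (306 = 18·17, 162 = 18·9), every Z-linear combination of 306 and 162 is divisible by 18, so (306, 162) ⊆ (18). Therefore (306, 162) = (18), d = 18.

Final answer: (306, 162) = (18); d = 18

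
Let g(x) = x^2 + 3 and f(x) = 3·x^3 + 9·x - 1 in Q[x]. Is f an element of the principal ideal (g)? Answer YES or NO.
In Q[x] the ideal (g) consists of all multiples of g, so f ∈ (g) iff g | f, i.e. iff the remainder of f on division by g is 0. Divide f by g (g is monic, so eliminate the leading term of the running remainder at each step):
  leading term 3·x^3: subtract (3·x)·g(x) = 3·x^3 + 9·x, leaving -1
The remainder r(x) = -1 ≠ 0 (and deg r < deg g), so g ∤ f, i.e. f ∉ (g).

Final answer: NO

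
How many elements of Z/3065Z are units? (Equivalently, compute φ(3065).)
An element a ∈ Z/3065Z is a unit iff gcd(a, 3065) = 1, so the number of units is φ(3065). φ is multiplicative, with φ(p^e) = p^e − p^(e−1). Factorise 3065 = 5 · 613. Then
  φ(3065) = (5 − 1) · (613 − 1) = 4 · 612 = 2448.

Final answer: Z/3065Z has φ(3065) = 2448 units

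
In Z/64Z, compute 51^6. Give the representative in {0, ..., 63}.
Use repeated squaring. Binary(6) = 110. Walk through the bits of the exponent 6 left-to-right: at each bit after the leading one, square the running value, then multiply by 51 if the bit is 1 (always reducing mod 64):
  bit 1 = 1 (leading): start with 51.
  bit 2 = 1: square 51^2 = 2601 ≡ 41; bit is 1, so multiply 41·51 = 2091 ≡ 43 (mod 64).
  bit 3 = 0: square 43^2 = 1849 ≡ 57 (mod 64).
Final value: 51^6 ≡ 57 (mod 64).

Final answer: 57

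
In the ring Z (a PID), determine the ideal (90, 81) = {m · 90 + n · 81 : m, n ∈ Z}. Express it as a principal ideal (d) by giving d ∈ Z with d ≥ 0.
(90, 81) = (9); d = 9

In the PID Z, (a, b) is generated by gcd(a, b). Compute gcd(90, 81) with the extended Euclidean algorithm, tracking rows (r, s, t) with s·90 + t·81 = r:
  row A: (90, 1, 0)   [1·90 + 0·81 = 90]
  row B: (81, 0, 1)   [0·90 + 1·81 = 81]
  90 = 1·81 + 9   → row C = row A − 1·row B = (9, 1, −1)   [check: 1·90 − 1·81 = 9]
  81 = 9·9 + 0   → remainder 0, stop. gcd = 9 (last nonzero row C).
So gcd(90, 81) = 9, with Bézout identity 1·90 − 1·81 = 9. Containment (⊇): the Bézout identity exhibits 9 as an element of (90, 81), giving (9) ⊆ (90, 81). Containment (⊆): since 9 | 90 and 9 | 81 (90 = 9·10, 81 = 9·9), every Z-linear combination of 90 and 81 is divisible by 9, so (90, 81) ⊆ (9). Therefore (90, 81) = (9), d = 9.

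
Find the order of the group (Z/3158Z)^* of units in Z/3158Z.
|(Z/3158Z)^*| = 1578

(Z/3158Z)^* consists of the classes a with gcd(a, 3158) = 1, so its order is φ(3158). φ is multiplicative, with φ(p^e) = p^e − p^(e−1). Factorise 3158 = 2 · 1579. Then
  φ(3158) = (2 − 1) · (1579 − 1) = 1 · 1578 = 1578.
Thus |(Z/3158Z)^*| = 1578.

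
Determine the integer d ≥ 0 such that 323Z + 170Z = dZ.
(323, 170) = (17); d = 17

In the PID Z, (a, b) is generated by gcd(a, b). Compute gcd(323, 170) with the extended Euclidean algorithm, tracking rows (r, s, t) with s·323 + t·170 = r:
  row A: (323, 1, 0)   [1·323 + 0·170 = 323]
  row B: (170, 0, 1)   [0·323 + 1·170 = 170]
  323 = 1·170 + 153   → row C = row A − 1·row B = (153, 1, −1)   [check: 1·323 − 1·170 = 153]
  170 = 1·153 + 17   → row D = row B − 1·row C = (17, −1, 2)   [check: −1·323 + 2·170 = 17]
  153 = 9·17 + 0   → remainder 0, stop. gcd = 17 (last nonzero row D).
So gcd(323, 170) = 17, with Bézout identity −1·323 + 2·170 = 17. Containment (⊇): the Bézout identity exhibits 17 as an element of (323, 170), giving (17) ⊆ (323, 170). Containment (⊆): since 17 | 323 and 17 | 170 (323 = 17·19, 170 = 17·10), every Z-linear combination of 323 and 170 is divisible by 17, so (323, 170) ⊆ (17). Therefore (323, 170) = (17), d = 17.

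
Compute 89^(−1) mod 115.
Apply the extended Euclidean algorithm to (115, 89), tracking rows (r, s, t) with s·115 + t·89 = r. Each division r_prev = q·r_cur + r_new produces the new row as (previous row) − q·(current row):
  row A: (115, 1, 0)   [1·115 + 0·89 = 115]
  row B: (89, 0, 1)   [0·115 + 1·89 = 89]
  115 = 1·89 + 26   → row C = row A − 1·row B = (26, 1, −1)   [check: 1·115 − 1·89 = 26]
  89 = 3·26 + 11   → row D = row B − 3·row C = (11, −3, 4)   [check: −3·115 + 4·89 = 11]
  26 = 2·11 + 4   → row E = row C − 2·row D = (4, 7, −9)   [check: 7·115 − 9·89 = 4]
  11 = 2·4 + 3   → row F = row D − 2·row E = (3, −17, 22)   [check: −17·115 + 22·89 = 3]
  4 = 1·3 + 1   → row G = row E − 1·row F = (1, 24, −31)   [check: 24·115 − 31·89 = 1]
  3 = 3·1 + 0   → remainder 0, stop. gcd = 1 (last nonzero row G).
The gcd is 1, so 89 is invertible mod 115. The last nonzero row gives 24·115 − 31·89 = 1, so t = −31. So 89^(−1) ≡ −31 ≡ 84 (mod 115). Verify: 89 · 84 = 7476 ≡ 1 (mod 115). ✓

Final answer: 89^(−1) ≡ 84 (mod 115)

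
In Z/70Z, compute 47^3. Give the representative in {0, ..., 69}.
13

Use repeated squaring. Binary(3) = 11. Walk through the bits of the exponent 3 left-to-right: at each bit after the leading one, square the running value, then multiply by 47 if the bit is 1 (always reducing mod 70):
  bit 1 = 1 (leading): start with 47.
  bit 2 = 1: square 47^2 = 2209 ≡ 39; bit is 1, so multiply 39·47 = 1833 ≡ 13 (mod 70).
Final value: 47^3 ≡ 13 (mod 70).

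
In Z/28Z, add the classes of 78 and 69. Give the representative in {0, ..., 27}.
Reduce the summands first: 78 ≡ 22, 69 ≡ 13 (mod 28), so 78 + 69 ≡ 22 + 13 (mod 28). 22 + 13 = 35; 35 = 1·28 + 7, so (78 + 69) mod 28 = 7.

Final answer: 7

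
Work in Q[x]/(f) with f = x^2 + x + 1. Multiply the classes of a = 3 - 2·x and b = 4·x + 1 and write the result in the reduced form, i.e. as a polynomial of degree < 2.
First multiply in Q[x] without reducing: a · b = -8·x^2 + 10·x + 3. Now divide by f(x) = x^2 + x + 1, eliminating the leading term at each step:
  leading term -8·x^2: subtract (-8)·f(x) = -8·x^2 - 8·x - 8, leaving 18·x + 11
The degree is now < 2, so this is the remainder. Hence a · b ≡ 18·x + 11 in Q[x]/(f).

Final answer: a · b ≡ 18·x + 11 (mod f(x))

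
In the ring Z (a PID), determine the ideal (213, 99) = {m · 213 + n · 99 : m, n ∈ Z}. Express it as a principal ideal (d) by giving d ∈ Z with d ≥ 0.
In the PID Z, (a, b) is generated by gcd(a, b). Compute gcd(213, 99) with the extended Euclidean algorithm, tracking rows (r, s, t) with s·213 + t·99 = r:
  row A: (213, 1, 0)   [1·213 + 0·99 = 213]
  row B: (99, 0, 1)   [0·213 + 1·99 = 99]
  213 = 2·99 + 15   → row C = row A − 2·row B = (15, 1, −2)   [check: 1·213 − 2·99 = 15]
  99 = 6·15 + 9   → row D = row B − 6·row C = (9, −6, 13)   [check: −6·213 + 13·99 = 9]
  15 = 1·9 + 6   → row E = row C − 1·row D = (6, 7, −15)   [check: 7·213 − 15·99 = 6]
  9 = 1·6 + 3   → row F = row D − 1·row E = (3, −13, 28)   [check: −13·213 + 28·99 = 3]
  6 = 2·3 + 0   → remainder 0, stop. gcd = 3 (last nonzero row F).
So gcd(213, 99) = 3, with Bézout identity −13·213 + 28·99 = 3. Containment (⊇): the Bézout identity exhibits 3 as an element of (213, 99), giving (3) ⊆ (213, 99). Containment (⊆): since 3 | 213 and 3 | 99 (213 = 3·71, 99 = 3·33), every Z-linear combination of 213 and 99 is divisible by 3, so (213, 99) ⊆ (3). Therefore (213, 99) = (3), d = 3.

Final answer: (213, 99) = (3); d = 3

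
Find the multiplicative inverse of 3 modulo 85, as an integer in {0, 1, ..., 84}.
3^(−1) ≡ 57 (mod 85)

Apply the extended Euclidean algorithm to (85, 3), tracking rows (r, s, t) with s·85 + t·3 = r. Each division r_prev = q·r_cur + r_new produces the new row as (previous row) − q·(current row):
  row A: (85, 1, 0)   [1·85 + 0·3 = 85]
  row B: (3, 0, 1)   [0·85 + 1·3 = 3]
  85 = 28·3 + 1   → row C = row A − 28·row B = (1, 1, −28)   [check: 1·85 − 28·3 = 1]
  3 = 3·1 + 0   → remainder 0, stop. gcd = 1 (last nonzero row C).
The gcd is 1, so 3 is invertible mod 85. The last nonzero row gives 1·85 − 28·3 = 1, so t = −28. So 3^(−1) ≡ −28 ≡ 57 (mod 85). Verify: 3 · 57 = 171 ≡ 1 (mod 85). ✓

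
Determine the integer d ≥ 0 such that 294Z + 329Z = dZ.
(294, 329) = (7); d = 7

In the PID Z, (a, b) is generated by gcd(a, b). Compute gcd(329, 294) with the extended Euclidean algorithm, tracking rows (r, s, t) with s·329 + t·294 = r:
  row A: (329, 1, 0)   [1·329 + 0·294 = 329]
  row B: (294, 0, 1)   [0·329 + 1·294 = 294]
  329 = 1·294 + 35   → row C = row A − 1·row B = (35, 1, −1)   [check: 1·329 − 1·294 = 35]
  294 = 8·35 + 14   → row D = row B − 8·row C = (14, −8, 9)   [check: −8·329 + 9·294 = 14]
  35 = 2·14 + 7   → row E = row C − 2·row D = (7, 17, −19)   [check: 17·329 − 19·294 = 7]
  14 = 2·7 + 0   → remainder 0, stop. gcd = 7 (last nonzero row E).
So gcd(294, 329) = 7, with Bézout identity 17·329 − 19·294 = 7. Containment (⊇): the Bézout identity exhibits 7 as an element of (294, 329), giving (7) ⊆ (294, 329). Containment (⊆): since 7 | 294 and 7 | 329 (294 = 7·42, 329 = 7·47), every Z-linear combination of 294 and 329 is divisible by 7, so (294, 329) ⊆ (7). Therefore (294, 329) = (7), d = 7.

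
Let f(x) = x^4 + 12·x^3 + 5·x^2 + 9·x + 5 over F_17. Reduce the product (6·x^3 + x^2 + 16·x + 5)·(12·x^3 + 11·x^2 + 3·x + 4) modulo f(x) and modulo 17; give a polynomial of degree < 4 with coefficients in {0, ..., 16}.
a · b ≡ 13·x^3 + 16 (mod f(x))

Multiply as integer polynomials: a · b = 72·x^6 + 78·x^5 + 221·x^4 + 263·x^3 + 107·x^2 + 79·x + 20. Reducing coefficients mod 17: a · b ≡ 4·x^6 + 10·x^5 + 8·x^3 + 5·x^2 + 11·x + 3. Now divide by f(x) = x^4 + 12·x^3 + 5·x^2 + 9·x + 5 in F_17[x], eliminating the leading term at each step:
  leading term 4·x^6: subtract (4·x^2)·f(x) = 4·x^6 + 14·x^5 + 3·x^4 + 2·x^3 + 3·x^2, leaving 13·x^5 + 14·x^4 + 6·x^3 + 2·x^2 + 11·x + 3 (coefficients mod 17)
  leading term 13·x^5: subtract (13·x)·f(x) = 13·x^5 + 3·x^4 + 14·x^3 + 15·x^2 + 14·x, leaving 11·x^4 + 9·x^3 + 4·x^2 + 14·x + 3 (coefficients mod 17)
  leading term 11·x^4: subtract (11)·f(x) = 11·x^4 + 13·x^3 + 4·x^2 + 14·x + 4, leaving 13·x^3 + 16 (coefficients mod 17)
The degree is now < 4, so this is the remainder. Hence a · b ≡ 13·x^3 + 16 in F_17[x]/(f).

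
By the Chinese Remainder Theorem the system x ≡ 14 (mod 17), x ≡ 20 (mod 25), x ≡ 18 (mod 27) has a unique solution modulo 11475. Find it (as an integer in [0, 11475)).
x ≡ 8820 (mod 11475); the representative in [0, 11475) is 8820

The moduli 17, 25, 27 are pairwise coprime, so by the CRT there is a unique solution mod 17·25·27 = 11475.
Solve by successive substitution. Start with x ≡ 14 (mod 17).
  Combine with x ≡ 20 (mod 25): write x = 14 + 17·t and require 14 + 17·t ≡ 20 (mod 25), i.e. 17·t ≡ 20 − 14 ≡ 6 (mod 25). Since 17^(−1) ≡ 3 (mod 25), t ≡ 3·6 ≡ 18 (mod 25). So x ≡ 14 + 17·18 = 320 (mod 425).
  Combine with x ≡ 18 (mod 27): write x = 320 + 425·t and require 320 + 425·t ≡ 18 (mod 27), i.e. 425·t ≡ 18 − 320 ≡ 22 (mod 27). Since 425^(−1) ≡ 23 (mod 27) (425 ≡ 20 (mod 27)), t ≡ 23·22 ≡ 20 (mod 27). So x ≡ 320 + 425·20 = 8820 (mod 11475).
Unique solution in [0, 11475): x = 8820.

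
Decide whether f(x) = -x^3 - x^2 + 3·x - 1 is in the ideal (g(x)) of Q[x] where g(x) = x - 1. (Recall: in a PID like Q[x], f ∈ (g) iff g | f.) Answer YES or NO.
In Q[x] the ideal (g) consists of all multiples of g, so f ∈ (g) iff g | f, i.e. iff the remainder of f on division by g is 0. Divide f by g (g is monic, so eliminate the leading term of the running remainder at each step):
  leading term -x^3: subtract (-x^2)·g(x) = -x^3 + x^2, leaving -2·x^2 + 3·x - 1
  leading term -2·x^2: subtract (-2·x)·g(x) = -2·x^2 + 2·x, leaving x - 1
  leading term x: subtract (1)·g(x) = x - 1, leaving 0
The remainder is 0, so f(x) = g(x) · h(x) with h(x) = -x^2 - 2·x + 1. Hence g | f, i.e. f ∈ (g).

Final answer: YES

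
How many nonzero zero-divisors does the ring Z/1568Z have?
In Z/1568Z each nonzero element is either a unit (gcd with 1568 is 1) or a zero-divisor (gcd > 1). The number of units is φ(1568): factorise 1568 = 2^5 · 7^2, so φ(1568) = (2^5 − 2^4) · (7^2 − 7^1) = 16 · 42 = 672. The nonzero elements number 1568 − 1 = 1567. Hence the nonzero zero-divisors number 1567 − 672 = 895.

Final answer: Z/1568Z has 895 nonzero zero-divisors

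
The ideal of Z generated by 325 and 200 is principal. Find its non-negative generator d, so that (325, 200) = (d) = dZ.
In the PID Z, (a, b) is generated by gcd(a, b). Compute gcd(325, 200) with the extended Euclidean algorithm, tracking rows (r, s, t) with s·325 + t·200 = r:
  row A: (325, 1, 0)   [1·325 + 0·200 = 325]
  row B: (200, 0, 1)   [0·325 + 1·200 = 200]
  325 = 1·200 + 125   → row C = row A − 1·row B = (125, 1, −1)   [check: 1·325 − 1·200 = 125]
  200 = 1·125 + 75   → row D = row B − 1·row C = (75, −1, 2)   [check: −1·325 + 2·200 = 75]
  125 = 1·75 + 50   → row E = row C − 1·row D = (50, 2, −3)   [check: 2·325 − 3·200 = 50]
  75 = 1·50 + 25   → row F = row D − 1·row E = (25, −3, 5)   [check: −3·325 + 5·200 = 25]
  50 = 2·25 + 0   → remainder 0, stop. gcd = 25 (last nonzero row F).
So gcd(325, 200) = 25, with Bézout identity −3·325 + 5·200 = 25. Containment (⊇): the Bézout identity exhibits 25 as an element of (325, 200), giving (25) ⊆ (325, 200). Containment (⊆): since 25 | 325 and 25 | 200 (325 = 25·13, 200 = 25·8), every Z-linear combination of 325 and 200 is divisible by 25, so (325, 200) ⊆ (25). Therefore (325, 200) = (25), d = 25.

Final answer: (325, 200) = (25); d = 25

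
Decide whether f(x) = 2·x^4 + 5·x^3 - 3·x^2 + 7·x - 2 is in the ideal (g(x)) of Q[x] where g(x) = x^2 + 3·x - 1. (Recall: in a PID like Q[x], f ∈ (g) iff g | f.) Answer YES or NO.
YES

In Q[x] the ideal (g) consists of all multiples of g, so f ∈ (g) iff g | f, i.e. iff the remainder of f on division by g is 0. Divide f by g (g is monic, so eliminate the leading term of the running remainder at each step):
  leading term 2·x^4: subtract (2·x^2)·g(x) = 2·x^4 + 6·x^3 - 2·x^2, leaving -x^3 - x^2 + 7·x - 2
  leading term -x^3: subtract (-x)·g(x) = -x^3 - 3·x^2 + x, leaving 2·x^2 + 6·x - 2
  leading term 2·x^2: subtract (2)·g(x) = 2·x^2 + 6·x - 2, leaving 0
The remainder is 0, so f(x) = g(x) · h(x) with h(x) = 2·x^2 - x + 2. Hence g | f, i.e. f ∈ (g).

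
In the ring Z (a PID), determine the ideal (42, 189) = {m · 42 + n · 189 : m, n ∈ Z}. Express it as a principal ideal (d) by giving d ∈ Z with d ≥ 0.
(42, 189) = (21); d = 21

In the PID Z, (a, b) is generated by gcd(a, b). Compute gcd(189, 42) with the extended Euclidean algorithm, tracking rows (r, s, t) with s·189 + t·42 = r:
  row A: (189, 1, 0)   [1·189 + 0·42 = 189]
  row B: (42, 0, 1)   [0·189 + 1·42 = 42]
  189 = 4·42 + 21   → row C = row A − 4·row B = (21, 1, −4)   [check: 1·189 − 4·42 = 21]
  42 = 2·21 + 0   → remainder 0, stop. gcd = 21 (last nonzero row C).
So gcd(42, 189) = 21, with Bézout identity 1·189 − 4·42 = 21. Containment (⊇): the Bézout identity exhibits 21 as an element of (42, 189), giving (21) ⊆ (42, 189). Containment (⊆): since 21 | 42 and 21 | 189 (42 = 21·2, 189 = 21·9), every Z-linear combination of 42 and 189 is divisible by 21, so (42, 189) ⊆ (21). Therefore (42, 189) = (21), d = 21.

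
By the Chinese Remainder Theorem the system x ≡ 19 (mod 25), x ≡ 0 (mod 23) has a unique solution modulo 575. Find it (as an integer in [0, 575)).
The moduli 25, 23 are pairwise coprime, so by the CRT there is a unique solution mod 25·23 = 575.
Solve by successive substitution. Start with x ≡ 19 (mod 25).
  Combine with x ≡ 0 (mod 23): write x = 19 + 25·t and require 19 + 25·t ≡ 0 (mod 23), i.e. 25·t ≡ 0 − 19 ≡ 4 (mod 23). Since 25^(−1) ≡ 12 (mod 23) (25 ≡ 2 (mod 23)), t ≡ 12·4 ≡ 2 (mod 23). So x ≡ 19 + 25·2 = 69 (mod 575).
Unique solution in [0, 575): x = 69.

Final answer: x ≡ 69 (mod 575); the representative in [0, 575) is 69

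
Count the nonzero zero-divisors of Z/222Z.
In Z/222Z each nonzero element is either a unit (gcd with 222 is 1) or a zero-divisor (gcd > 1). The number of units is φ(222): factorise 222 = 2 · 3 · 37, so φ(222) = (2 − 1) · (3 − 1) · (37 − 1) = 1 · 2 · 36 = 72. The nonzero elements number 222 − 1 = 221. Hence the nonzero zero-divisors number 221 − 72 = 149.

Final answer: Z/222Z has 149 nonzero zero-divisors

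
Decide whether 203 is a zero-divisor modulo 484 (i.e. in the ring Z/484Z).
gcd(203, 484) = 1, so 203 is a unit in Z/484Z (it has a multiplicative inverse). A unit cannot be a zero-divisor: if 203·b ≡ 0 then multiplying both sides by 203^(−1) gives b ≡ 0. So 203 is not a zero-divisor.

Final answer: NO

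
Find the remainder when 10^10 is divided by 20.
Use repeated squaring. Binary(10) = 1010. Walk through the bits of the exponent 10 left-to-right: at each bit after the leading one, square the running value, then multiply by 10 if the bit is 1 (always reducing mod 20):
  bit 1 = 1 (leading): start with 10.
  bit 2 = 0: square 10^2 = 100 ≡ 0 (mod 20).
  bit 3 = 1: square 0^2 = 0; bit is 1, so multiply 0·10 = 0 (mod 20).
  bit 4 = 0: square 0^2 = 0 (mod 20).
Final value: 10^10 ≡ 0 (mod 20).

Final answer: 0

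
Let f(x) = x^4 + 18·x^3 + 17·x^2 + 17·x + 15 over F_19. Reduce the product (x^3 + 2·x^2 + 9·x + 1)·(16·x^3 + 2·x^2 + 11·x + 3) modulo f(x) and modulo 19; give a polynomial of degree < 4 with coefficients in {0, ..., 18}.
a · b ≡ 14·x^3 + 12·x^2 + 17·x + 17 (mod f(x))

Multiply as integer polynomials: a · b = 16·x^6 + 34·x^5 + 159·x^4 + 59·x^3 + 107·x^2 + 38·x + 3. Reducing coefficients mod 19: a · b ≡ 16·x^6 + 15·x^5 + 7·x^4 + 2·x^3 + 12·x^2 + 3. Now divide by f(x) = x^4 + 18·x^3 + 17·x^2 + 17·x + 15 in F_19[x], eliminating the leading term at each step:
  leading term 16·x^6: subtract (16·x^2)·f(x) = 16·x^6 + 3·x^5 + 6·x^4 + 6·x^3 + 12·x^2, leaving 12·x^5 + x^4 + 15·x^3 + 3 (coefficients mod 19)
  leading term 12·x^5: subtract (12·x)·f(x) = 12·x^5 + 7·x^4 + 14·x^3 + 14·x^2 + 9·x, leaving 13·x^4 + x^3 + 5·x^2 + 10·x + 3 (coefficients mod 19)
  leading term 13·x^4: subtract (13)·f(x) = 13·x^4 + 6·x^3 + 12·x^2 + 12·x + 5, leaving 14·x^3 + 12·x^2 + 17·x + 17 (coefficients mod 19)
The degree is now < 4, so this is the remainder. Hence a · b ≡ 14·x^3 + 12·x^2 + 17·x + 17 in F_19[x]/(f).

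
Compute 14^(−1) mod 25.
14^(−1) ≡ 9 (mod 25)

Apply the extended Euclidean algorithm to (25, 14), tracking rows (r, s, t) with s·25 + t·14 = r. Each division r_prev = q·r_cur + r_new produces the new row as (previous row) − q·(current row):
  row A: (25, 1, 0)   [1·25 + 0·14 = 25]
  row B: (14, 0, 1)   [0·25 + 1·14 = 14]
  25 = 1·14 + 11   → row C = row A − 1·row B = (11, 1, −1)   [check: 1·25 − 1·14 = 11]
  14 = 1·11 + 3   → row D = row B − 1·row C = (3, −1, 2)   [check: −1·25 + 2·14 = 3]
  11 = 3·3 + 2   → row E = row C − 3·row D = (2, 4, −7)   [check: 4·25 − 7·14 = 2]
  3 = 1·2 + 1   → row F = row D − 1·row E = (1, −5, 9)   [check: −5·25 + 9·14 = 1]
  2 = 2·1 + 0   → remainder 0, stop. gcd = 1 (last nonzero row F).
The gcd is 1, so 14 is invertible mod 25. The last nonzero row gives −5·25 + 9·14 = 1, so t = 9. So 14^(−1) ≡ 9 (mod 25). Verify: 14 · 9 = 126 ≡ 1 (mod 25). ✓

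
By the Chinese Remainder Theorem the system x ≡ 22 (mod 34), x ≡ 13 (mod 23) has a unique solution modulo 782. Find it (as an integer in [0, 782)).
The moduli 34, 23 are pairwise coprime, so by the CRT there is a unique solution mod 34·23 = 782.
Solve by successive substitution. Start with x ≡ 22 (mod 34).
  Combine with x ≡ 13 (mod 23): write x = 22 + 34·t and require 22 + 34·t ≡ 13 (mod 23), i.e. 34·t ≡ 13 − 22 ≡ 14 (mod 23). Since 34^(−1) ≡ 21 (mod 23) (34 ≡ 11 (mod 23)), t ≡ 21·14 ≡ 18 (mod 23). So x ≡ 22 + 34·18 = 634 (mod 782).
Unique solution in [0, 782): x = 634.

Final answer: x ≡ 634 (mod 782); the representative in [0, 782) is 634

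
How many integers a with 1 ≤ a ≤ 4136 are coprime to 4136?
1840

The number of a ∈ {1, ..., 4136} with gcd(a, 4136) = 1 is by definition Euler's totient φ(4136). φ is multiplicative, with φ(p^e) = p^e − p^(e−1). Factorise 4136 = 2^3 · 11 · 47. Then
  φ(4136) = (2^3 − 2^2) · (11 − 1) · (47 − 1) = 4 · 10 · 46 = 1840.
So there are 1840 such integers.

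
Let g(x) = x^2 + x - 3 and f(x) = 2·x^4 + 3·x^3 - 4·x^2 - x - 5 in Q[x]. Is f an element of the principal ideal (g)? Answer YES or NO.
NO

In Q[x] the ideal (g) consists of all multiples of g, so f ∈ (g) iff g | f, i.e. iff the remainder of f on division by g is 0. Divide f by g (g is monic, so eliminate the leading term of the running remainder at each step):
  leading term 2·x^4: subtract (2·x^2)·g(x) = 2·x^4 + 2·x^3 - 6·x^2, leaving x^3 + 2·x^2 - x - 5
  leading term x^3: subtract (x)·g(x) = x^3 + x^2 - 3·x, leaving x^2 + 2·x - 5
  leading term x^2: subtract (1)·g(x) = x^2 + x - 3, leaving x - 2
The remainder r(x) = x - 2 ≠ 0 (and deg r < deg g), so g ∤ f, i.e. f ∉ (g).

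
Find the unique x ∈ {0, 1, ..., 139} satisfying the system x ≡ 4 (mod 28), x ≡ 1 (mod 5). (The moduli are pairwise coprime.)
The moduli 28, 5 are pairwise coprime, so by the CRT there is a unique solution mod 28·5 = 140.
Solve by successive substitution. Start with x ≡ 4 (mod 28).
  Combine with x ≡ 1 (mod 5): write x = 4 + 28·t and require 4 + 28·t ≡ 1 (mod 5), i.e. 28·t ≡ 1 − 4 ≡ 2 (mod 5). Since 28^(−1) ≡ 2 (mod 5) (28 ≡ 3 (mod 5)), t ≡ 2·2 ≡ 4 (mod 5). So x ≡ 4 + 28·4 = 116 (mod 140).
Unique solution in [0, 140): x = 116.

Final answer: x ≡ 116 (mod 140); the representative in [0, 140) is 116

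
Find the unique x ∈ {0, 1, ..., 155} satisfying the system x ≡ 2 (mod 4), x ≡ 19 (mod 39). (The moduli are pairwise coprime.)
x ≡ 58 (mod 156); the representative in [0, 156) is 58

The moduli 4, 39 are pairwise coprime, so by the CRT there is a unique solution mod 4·39 = 156.
Solve by successive substitution. Start with x ≡ 2 (mod 4).
  Combine with x ≡ 19 (mod 39): write x = 2 + 4·t and require 2 + 4·t ≡ 19 (mod 39), i.e. 4·t ≡ 19 − 2 ≡ 17 (mod 39). Since 4^(−1) ≡ 10 (mod 39), t ≡ 10·17 ≡ 14 (mod 39). So x ≡ 2 + 4·14 = 58 (mod 156).
Unique solution in [0, 156): x = 58.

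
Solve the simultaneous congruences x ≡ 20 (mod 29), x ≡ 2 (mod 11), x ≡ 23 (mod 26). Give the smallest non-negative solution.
The moduli 29, 11, 26 are pairwise coprime, so by the CRT there is a unique solution mod 29·11·26 = 8294.
Solve by successive substitution. Start with x ≡ 20 (mod 29).
  Combine with x ≡ 2 (mod 11): write x = 20 + 29·t and require 20 + 29·t ≡ 2 (mod 11), i.e. 29·t ≡ 2 − 20 ≡ 4 (mod 11). Since 29^(−1) ≡ 8 (mod 11) (29 ≡ 7 (mod 11)), t ≡ 8·4 ≡ 10 (mod 11). So x ≡ 20 + 29·10 = 310 (mod 319).
  Combine with x ≡ 23 (mod 26): write x = 310 + 319·t and require 310 + 319·t ≡ 23 (mod 26), i.e. 319·t ≡ 23 − 310 ≡ 25 (mod 26). Since 319^(−1) ≡ 15 (mod 26) (319 ≡ 7 (mod 26)), t ≡ 15·25 ≡ 11 (mod 26). So x ≡ 310 + 319·11 = 3819 (mod 8294).
Unique solution in [0, 8294): x = 3819.

Final answer: x ≡ 3819 (mod 8294); the representative in [0, 8294) is 3819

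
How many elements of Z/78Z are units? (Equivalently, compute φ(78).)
Z/78Z has φ(78) = 24 units

An element a ∈ Z/78Z is a unit iff gcd(a, 78) = 1, so the number of units is φ(78). φ is multiplicative, with φ(p^e) = p^e − p^(e−1). Factorise 78 = 2 · 3 · 13. Then
  φ(78) = (2 − 1) · (3 − 1) · (13 − 1) = 1 · 2 · 12 = 24.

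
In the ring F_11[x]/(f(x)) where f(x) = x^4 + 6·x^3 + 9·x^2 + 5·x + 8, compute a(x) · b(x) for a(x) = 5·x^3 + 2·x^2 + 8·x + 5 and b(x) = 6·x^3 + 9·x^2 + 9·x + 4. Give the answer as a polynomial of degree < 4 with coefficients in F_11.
Multiply as integer polynomials: a · b = 30·x^6 + 57·x^5 + 111·x^4 + 140·x^3 + 125·x^2 + 77·x + 20. Reducing coefficients mod 11: a · b ≡ 8·x^6 + 2·x^5 + x^4 + 8·x^3 + 4·x^2 + 9. Now divide by f(x) = x^4 + 6·x^3 + 9·x^2 + 5·x + 8 in F_11[x], eliminating the leading term at each step:
  leading term 8·x^6: subtract (8·x^2)·f(x) = 8·x^6 + 4·x^5 + 6·x^4 + 7·x^3 + 9·x^2, leaving 9·x^5 + 6·x^4 + x^3 + 6·x^2 + 9 (coefficients mod 11)
  leading term 9·x^5: subtract (9·x)·f(x) = 9·x^5 + 10·x^4 + 4·x^3 + x^2 + 6·x, leaving 7·x^4 + 8·x^3 + 5·x^2 + 5·x + 9 (coefficients mod 11)
  leading term 7·x^4: subtract (7)·f(x) = 7·x^4 + 9·x^3 + 8·x^2 + 2·x + 1, leaving 10·x^3 + 8·x^2 + 3·x + 8 (coefficients mod 11)
The degree is now < 4, so this is the remainder. Hence a · b ≡ 10·x^3 + 8·x^2 + 3·x + 8 in F_11[x]/(f).

Final answer: a · b ≡ 10·x^3 + 8·x^2 + 3·x + 8 (mod f(x))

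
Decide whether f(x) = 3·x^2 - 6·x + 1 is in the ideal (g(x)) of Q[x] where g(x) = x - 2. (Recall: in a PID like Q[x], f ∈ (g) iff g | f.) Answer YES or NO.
In Q[x] the ideal (g) consists of all multiples of g, so f ∈ (g) iff g | f, i.e. iff the remainder of f on division by g is 0. Divide f by g (g is monic, so eliminate the leading term of the running remainder at each step):
  leading term 3·x^2: subtract (3·x)·g(x) = 3·x^2 - 6·x, leaving 1
The remainder r(x) = 1 ≠ 0 (and deg r < deg g), so g ∤ f, i.e. f ∉ (g).

Final answer: NO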